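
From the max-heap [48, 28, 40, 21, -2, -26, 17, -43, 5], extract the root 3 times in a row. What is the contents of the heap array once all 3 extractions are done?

[21, 5, 17, -43, -2, -26]

extract-max #1 returns 48:
  remove root 48; move last element 5 to root → [5, 28, 40, 21, -2, -26, 17, -43]
  5 vs larger child 40 at index 2, swap → [40, 28, 5, 21, -2, -26, 17, -43]
  5 vs larger child 17 at index 6, swap → [40, 28, 17, 21, -2, -26, 5, -43]
extract-max #2 returns 40:
  remove root 40; move last element -43 to root → [-43, 28, 17, 21, -2, -26, 5]
  -43 vs larger child 28 at index 1, swap → [28, -43, 17, 21, -2, -26, 5]
  -43 vs larger child 21 at index 3, swap → [28, 21, 17, -43, -2, -26, 5]
extract-max #3 returns 28:
  remove root 28; move last element 5 to root → [5, 21, 17, -43, -2, -26]
  5 vs larger child 21 at index 1, swap → [21, 5, 17, -43, -2, -26]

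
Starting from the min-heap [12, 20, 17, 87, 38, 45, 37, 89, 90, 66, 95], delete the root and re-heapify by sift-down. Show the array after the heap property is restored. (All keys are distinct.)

[17, 20, 37, 87, 38, 45, 95, 89, 90, 66]

remove root 12; move last element 95 to root → [95, 20, 17, 87, 38, 45, 37, 89, 90, 66]
95 vs smaller child 17 at index 2, swap → [17, 20, 95, 87, 38, 45, 37, 89, 90, 66]
95 vs smaller child 37 at index 6, swap → [17, 20, 37, 87, 38, 45, 95, 89, 90, 66]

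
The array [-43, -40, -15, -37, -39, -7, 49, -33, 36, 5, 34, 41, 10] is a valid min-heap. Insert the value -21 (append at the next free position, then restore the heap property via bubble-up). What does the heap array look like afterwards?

append -21 at index 13 → [-43, -40, -15, -37, -39, -7, 49, -33, 36, 5, 34, 41, 10, -21]
-21 < parent 49 at index 6, swap → [-43, -40, -15, -37, -39, -7, -21, -33, 36, 5, 34, 41, 10, 49]
-21 < parent -15 at index 2, swap → [-43, -40, -21, -37, -39, -7, -15, -33, 36, 5, 34, 41, 10, 49]

[-43, -40, -21, -37, -39, -7, -15, -33, 36, 5, 34, 41, 10, 49]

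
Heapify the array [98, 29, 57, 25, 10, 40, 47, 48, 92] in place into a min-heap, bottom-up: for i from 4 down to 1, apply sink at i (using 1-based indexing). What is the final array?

[10, 25, 40, 48, 29, 57, 47, 98, 92]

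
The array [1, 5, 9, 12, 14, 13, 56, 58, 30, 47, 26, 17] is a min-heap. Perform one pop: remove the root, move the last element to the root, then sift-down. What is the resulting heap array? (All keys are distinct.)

[5, 12, 9, 17, 14, 13, 56, 58, 30, 47, 26]

remove root 1; move last element 17 to root → [17, 5, 9, 12, 14, 13, 56, 58, 30, 47, 26]
17 vs smaller child 5 at index 1, swap → [5, 17, 9, 12, 14, 13, 56, 58, 30, 47, 26]
17 vs smaller child 12 at index 3, swap → [5, 12, 9, 17, 14, 13, 56, 58, 30, 47, 26]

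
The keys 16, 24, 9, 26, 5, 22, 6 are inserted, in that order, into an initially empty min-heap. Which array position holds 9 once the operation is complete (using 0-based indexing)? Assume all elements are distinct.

Insert 16:
  append 16 at index 0 → [16] (no swap needed)
Insert 24:
  append 24 at index 1 → [16, 24] (no swap needed)
Insert 9:
  append 9 at index 2 → [16, 24, 9]
  9 < parent 16 at index 0, swap → [9, 24, 16]
Insert 26:
  append 26 at index 3 → [9, 24, 16, 26] (no swap needed)
Insert 5:
  append 5 at index 4 → [9, 24, 16, 26, 5]
  5 < parent 24 at index 1, swap → [9, 5, 16, 26, 24]
  5 < parent 9 at index 0, swap → [5, 9, 16, 26, 24]
Insert 22:
  append 22 at index 5 → [5, 9, 16, 26, 24, 22] (no swap needed)
Insert 6:
  append 6 at index 6 → [5, 9, 16, 26, 24, 22, 6]
  6 < parent 16 at index 2, swap → [5, 9, 6, 26, 24, 22, 16]
resulting array: [5, 9, 6, 26, 24, 22, 16]

1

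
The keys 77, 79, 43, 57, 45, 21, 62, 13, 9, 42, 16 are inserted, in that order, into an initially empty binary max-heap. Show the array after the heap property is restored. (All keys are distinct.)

Insert 77:
  append 77 at index 0 → [77] (no swap needed)
Insert 79:
  append 79 at index 1 → [77, 79]
  79 > parent 77 at index 0, swap → [79, 77]
Insert 43:
  append 43 at index 2 → [79, 77, 43] (no swap needed)
Insert 57:
  append 57 at index 3 → [79, 77, 43, 57] (no swap needed)
Insert 45:
  append 45 at index 4 → [79, 77, 43, 57, 45] (no swap needed)
Insert 21:
  append 21 at index 5 → [79, 77, 43, 57, 45, 21] (no swap needed)
Insert 62:
  append 62 at index 6 → [79, 77, 43, 57, 45, 21, 62]
  62 > parent 43 at index 2, swap → [79, 77, 62, 57, 45, 21, 43]
Insert 13:
  append 13 at index 7 → [79, 77, 62, 57, 45, 21, 43, 13] (no swap needed)
Insert 9:
  append 9 at index 8 → [79, 77, 62, 57, 45, 21, 43, 13, 9] (no swap needed)
Insert 42:
  append 42 at index 9 → [79, 77, 62, 57, 45, 21, 43, 13, 9, 42] (no swap needed)
Insert 16:
  append 16 at index 10 → [79, 77, 62, 57, 45, 21, 43, 13, 9, 42, 16] (no swap needed)

[79, 77, 62, 57, 45, 21, 43, 13, 9, 42, 16]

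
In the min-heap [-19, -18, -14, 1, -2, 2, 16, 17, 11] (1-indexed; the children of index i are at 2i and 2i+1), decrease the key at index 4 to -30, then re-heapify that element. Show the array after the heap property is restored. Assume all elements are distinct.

[-30, -19, -14, -18, -2, 2, 16, 17, 11]

set index 4 from 1 to -30 → [-19, -18, -14, -30, -2, 2, 16, 17, 11]
-30 < parent -18 at index 2, swap → [-19, -30, -14, -18, -2, 2, 16, 17, 11]
-30 < parent -19 at index 1, swap → [-30, -19, -14, -18, -2, 2, 16, 17, 11]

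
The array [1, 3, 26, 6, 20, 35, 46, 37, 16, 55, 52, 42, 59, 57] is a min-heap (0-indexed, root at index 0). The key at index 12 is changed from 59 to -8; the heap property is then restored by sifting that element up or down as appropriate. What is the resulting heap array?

[-8, 3, 1, 6, 20, 26, 46, 37, 16, 55, 52, 42, 35, 57]

set index 12 from 59 to -8 → [1, 3, 26, 6, 20, 35, 46, 37, 16, 55, 52, 42, -8, 57]
-8 < parent 35 at index 5, swap → [1, 3, 26, 6, 20, -8, 46, 37, 16, 55, 52, 42, 35, 57]
-8 < parent 26 at index 2, swap → [1, 3, -8, 6, 20, 26, 46, 37, 16, 55, 52, 42, 35, 57]
-8 < parent 1 at index 0, swap → [-8, 3, 1, 6, 20, 26, 46, 37, 16, 55, 52, 42, 35, 57]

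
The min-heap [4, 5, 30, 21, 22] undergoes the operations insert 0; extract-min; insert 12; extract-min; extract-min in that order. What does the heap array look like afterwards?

[12, 21, 22, 30]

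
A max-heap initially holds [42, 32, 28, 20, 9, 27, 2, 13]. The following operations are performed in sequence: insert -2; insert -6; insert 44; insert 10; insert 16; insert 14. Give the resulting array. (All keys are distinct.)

[44, 42, 28, 20, 32, 27, 14, 13, -2, -6, 9, 10, 16, 2]

insert -2:
  append -2 at index 8 → [42, 32, 28, 20, 9, 27, 2, 13, -2] (no swap needed)
insert -6:
  append -6 at index 9 → [42, 32, 28, 20, 9, 27, 2, 13, -2, -6] (no swap needed)
insert 44:
  append 44 at index 10 → [42, 32, 28, 20, 9, 27, 2, 13, -2, -6, 44]
  44 > parent 9 at index 4, swap → [42, 32, 28, 20, 44, 27, 2, 13, -2, -6, 9]
  44 > parent 32 at index 1, swap → [42, 44, 28, 20, 32, 27, 2, 13, -2, -6, 9]
  44 > parent 42 at index 0, swap → [44, 42, 28, 20, 32, 27, 2, 13, -2, -6, 9]
insert 10:
  append 10 at index 11 → [44, 42, 28, 20, 32, 27, 2, 13, -2, -6, 9, 10] (no swap needed)
insert 16:
  append 16 at index 12 → [44, 42, 28, 20, 32, 27, 2, 13, -2, -6, 9, 10, 16] (no swap needed)
insert 14:
  append 14 at index 13 → [44, 42, 28, 20, 32, 27, 2, 13, -2, -6, 9, 10, 16, 14]
  14 > parent 2 at index 6, swap → [44, 42, 28, 20, 32, 27, 14, 13, -2, -6, 9, 10, 16, 2]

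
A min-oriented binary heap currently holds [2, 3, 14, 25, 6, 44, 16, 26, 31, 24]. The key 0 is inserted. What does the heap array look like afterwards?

[0, 2, 14, 25, 3, 44, 16, 26, 31, 24, 6]

append 0 at index 10 → [2, 3, 14, 25, 6, 44, 16, 26, 31, 24, 0]
0 < parent 6 at index 4, swap → [2, 3, 14, 25, 0, 44, 16, 26, 31, 24, 6]
0 < parent 3 at index 1, swap → [2, 0, 14, 25, 3, 44, 16, 26, 31, 24, 6]
0 < parent 2 at index 0, swap → [0, 2, 14, 25, 3, 44, 16, 26, 31, 24, 6]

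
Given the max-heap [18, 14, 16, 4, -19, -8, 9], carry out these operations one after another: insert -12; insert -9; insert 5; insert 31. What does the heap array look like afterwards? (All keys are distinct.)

[31, 18, 16, 4, 14, -8, 9, -12, -9, -19, 5]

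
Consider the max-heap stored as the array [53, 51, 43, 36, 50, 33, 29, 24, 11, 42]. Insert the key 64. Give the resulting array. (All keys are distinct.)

[64, 53, 43, 36, 51, 33, 29, 24, 11, 42, 50]

append 64 at index 10 → [53, 51, 43, 36, 50, 33, 29, 24, 11, 42, 64]
64 > parent 50 at index 4, swap → [53, 51, 43, 36, 64, 33, 29, 24, 11, 42, 50]
64 > parent 51 at index 1, swap → [53, 64, 43, 36, 51, 33, 29, 24, 11, 42, 50]
64 > parent 53 at index 0, swap → [64, 53, 43, 36, 51, 33, 29, 24, 11, 42, 50]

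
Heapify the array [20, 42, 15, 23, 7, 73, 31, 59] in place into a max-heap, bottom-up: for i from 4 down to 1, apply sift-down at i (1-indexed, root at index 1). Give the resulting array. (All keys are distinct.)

sift down from index 4:
  23 vs only child 59 at index 8, swap → [20, 42, 15, 59, 7, 73, 31, 23]
sift down from index 3:
  15 vs larger child 73 at index 6, swap → [20, 42, 73, 59, 7, 15, 31, 23]
sift down from index 2:
  42 vs larger child 59 at index 4, swap → [20, 59, 73, 42, 7, 15, 31, 23]
sift down from index 1:
  20 vs larger child 73 at index 3, swap → [73, 59, 20, 42, 7, 15, 31, 23]
  20 vs larger child 31 at index 7, swap → [73, 59, 31, 42, 7, 15, 20, 23]

[73, 59, 31, 42, 7, 15, 20, 23]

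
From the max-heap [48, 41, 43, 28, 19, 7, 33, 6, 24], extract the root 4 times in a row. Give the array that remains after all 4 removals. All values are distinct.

[28, 19, 24, 6, 7]

extract-max #1 returns 48:
  remove root 48; move last element 24 to root → [24, 41, 43, 28, 19, 7, 33, 6]
  24 vs larger child 43 at index 2, swap → [43, 41, 24, 28, 19, 7, 33, 6]
  24 vs larger child 33 at index 6, swap → [43, 41, 33, 28, 19, 7, 24, 6]
extract-max #2 returns 43:
  remove root 43; move last element 6 to root → [6, 41, 33, 28, 19, 7, 24]
  6 vs larger child 41 at index 1, swap → [41, 6, 33, 28, 19, 7, 24]
  6 vs larger child 28 at index 3, swap → [41, 28, 33, 6, 19, 7, 24]
extract-max #3 returns 41:
  remove root 41; move last element 24 to root → [24, 28, 33, 6, 19, 7]
  24 vs larger child 33 at index 2, swap → [33, 28, 24, 6, 19, 7]
extract-max #4 returns 33:
  remove root 33; move last element 7 to root → [7, 28, 24, 6, 19]
  7 vs larger child 28 at index 1, swap → [28, 7, 24, 6, 19]
  7 vs larger child 19 at index 4, swap → [28, 19, 24, 6, 7]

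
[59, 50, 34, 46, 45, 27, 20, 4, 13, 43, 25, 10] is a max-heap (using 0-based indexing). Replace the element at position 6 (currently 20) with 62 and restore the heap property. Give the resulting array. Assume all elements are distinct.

set index 6 from 20 to 62 → [59, 50, 34, 46, 45, 27, 62, 4, 13, 43, 25, 10]
62 > parent 34 at index 2, swap → [59, 50, 62, 46, 45, 27, 34, 4, 13, 43, 25, 10]
62 > parent 59 at index 0, swap → [62, 50, 59, 46, 45, 27, 34, 4, 13, 43, 25, 10]

[62, 50, 59, 46, 45, 27, 34, 4, 13, 43, 25, 10]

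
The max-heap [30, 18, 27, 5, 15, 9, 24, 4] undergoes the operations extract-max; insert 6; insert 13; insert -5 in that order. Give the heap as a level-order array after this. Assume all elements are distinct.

[27, 18, 24, 13, 15, 9, 4, 5, 6, -5]

extract-max → returns 30:
  remove root 30; move last element 4 to root → [4, 18, 27, 5, 15, 9, 24]
  4 vs larger child 27 at index 2, swap → [27, 18, 4, 5, 15, 9, 24]
  4 vs larger child 24 at index 6, swap → [27, 18, 24, 5, 15, 9, 4]
insert 6:
  append 6 at index 7 → [27, 18, 24, 5, 15, 9, 4, 6]
  6 > parent 5 at index 3, swap → [27, 18, 24, 6, 15, 9, 4, 5]
insert 13:
  append 13 at index 8 → [27, 18, 24, 6, 15, 9, 4, 5, 13]
  13 > parent 6 at index 3, swap → [27, 18, 24, 13, 15, 9, 4, 5, 6]
insert -5:
  append -5 at index 9 → [27, 18, 24, 13, 15, 9, 4, 5, 6, -5] (no swap needed)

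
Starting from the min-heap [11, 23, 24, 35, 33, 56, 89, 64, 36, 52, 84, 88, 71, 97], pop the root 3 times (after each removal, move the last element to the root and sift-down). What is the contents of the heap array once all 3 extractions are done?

extract-min #1 returns 11:
  remove root 11; move last element 97 to root → [97, 23, 24, 35, 33, 56, 89, 64, 36, 52, 84, 88, 71]
  97 vs smaller child 23 at index 1, swap → [23, 97, 24, 35, 33, 56, 89, 64, 36, 52, 84, 88, 71]
  97 vs smaller child 33 at index 4, swap → [23, 33, 24, 35, 97, 56, 89, 64, 36, 52, 84, 88, 71]
  97 vs smaller child 52 at index 9, swap → [23, 33, 24, 35, 52, 56, 89, 64, 36, 97, 84, 88, 71]
extract-min #2 returns 23:
  remove root 23; move last element 71 to root → [71, 33, 24, 35, 52, 56, 89, 64, 36, 97, 84, 88]
  71 vs smaller child 24 at index 2, swap → [24, 33, 71, 35, 52, 56, 89, 64, 36, 97, 84, 88]
  71 vs smaller child 56 at index 5, swap → [24, 33, 56, 35, 52, 71, 89, 64, 36, 97, 84, 88]
extract-min #3 returns 24:
  remove root 24; move last element 88 to root → [88, 33, 56, 35, 52, 71, 89, 64, 36, 97, 84]
  88 vs smaller child 33 at index 1, swap → [33, 88, 56, 35, 52, 71, 89, 64, 36, 97, 84]
  88 vs smaller child 35 at index 3, swap → [33, 35, 56, 88, 52, 71, 89, 64, 36, 97, 84]
  88 vs smaller child 36 at index 8, swap → [33, 35, 56, 36, 52, 71, 89, 64, 88, 97, 84]

[33, 35, 56, 36, 52, 71, 89, 64, 88, 97, 84]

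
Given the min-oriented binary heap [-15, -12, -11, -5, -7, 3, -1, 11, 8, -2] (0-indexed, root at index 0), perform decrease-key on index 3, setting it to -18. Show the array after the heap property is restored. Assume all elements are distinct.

set index 3 from -5 to -18 → [-15, -12, -11, -18, -7, 3, -1, 11, 8, -2]
-18 < parent -12 at index 1, swap → [-15, -18, -11, -12, -7, 3, -1, 11, 8, -2]
-18 < parent -15 at index 0, swap → [-18, -15, -11, -12, -7, 3, -1, 11, 8, -2]

[-18, -15, -11, -12, -7, 3, -1, 11, 8, -2]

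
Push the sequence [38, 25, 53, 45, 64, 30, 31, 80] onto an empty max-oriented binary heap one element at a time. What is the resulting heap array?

Insert 38:
  append 38 at index 0 → [38] (no swap needed)
Insert 25:
  append 25 at index 1 → [38, 25] (no swap needed)
Insert 53:
  append 53 at index 2 → [38, 25, 53]
  53 > parent 38 at index 0, swap → [53, 25, 38]
Insert 45:
  append 45 at index 3 → [53, 25, 38, 45]
  45 > parent 25 at index 1, swap → [53, 45, 38, 25]
Insert 64:
  append 64 at index 4 → [53, 45, 38, 25, 64]
  64 > parent 45 at index 1, swap → [53, 64, 38, 25, 45]
  64 > parent 53 at index 0, swap → [64, 53, 38, 25, 45]
Insert 30:
  append 30 at index 5 → [64, 53, 38, 25, 45, 30] (no swap needed)
Insert 31:
  append 31 at index 6 → [64, 53, 38, 25, 45, 30, 31] (no swap needed)
Insert 80:
  append 80 at index 7 → [64, 53, 38, 25, 45, 30, 31, 80]
  80 > parent 25 at index 3, swap → [64, 53, 38, 80, 45, 30, 31, 25]
  80 > parent 53 at index 1, swap → [64, 80, 38, 53, 45, 30, 31, 25]
  80 > parent 64 at index 0, swap → [80, 64, 38, 53, 45, 30, 31, 25]

[80, 64, 38, 53, 45, 30, 31, 25]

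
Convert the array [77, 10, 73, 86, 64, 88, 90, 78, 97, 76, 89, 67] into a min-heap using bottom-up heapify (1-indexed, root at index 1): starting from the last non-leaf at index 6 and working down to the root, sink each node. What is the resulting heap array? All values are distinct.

[10, 64, 67, 78, 76, 73, 90, 86, 97, 77, 89, 88]

sift down from index 6:
  88 vs only child 67 at index 12, swap → [77, 10, 73, 86, 64, 67, 90, 78, 97, 76, 89, 88]
sift down from index 5: already satisfies heap property
sift down from index 4:
  86 vs smaller child 78 at index 8, swap → [77, 10, 73, 78, 64, 67, 90, 86, 97, 76, 89, 88]
sift down from index 3:
  73 vs smaller child 67 at index 6, swap → [77, 10, 67, 78, 64, 73, 90, 86, 97, 76, 89, 88]
sift down from index 2: already satisfies heap property
sift down from index 1:
  77 vs smaller child 10 at index 2, swap → [10, 77, 67, 78, 64, 73, 90, 86, 97, 76, 89, 88]
  77 vs smaller child 64 at index 5, swap → [10, 64, 67, 78, 77, 73, 90, 86, 97, 76, 89, 88]
  77 vs smaller child 76 at index 10, swap → [10, 64, 67, 78, 76, 73, 90, 86, 97, 77, 89, 88]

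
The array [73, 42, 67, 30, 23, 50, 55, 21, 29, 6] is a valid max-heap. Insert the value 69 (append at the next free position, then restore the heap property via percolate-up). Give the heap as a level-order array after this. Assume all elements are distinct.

append 69 at index 10 → [73, 42, 67, 30, 23, 50, 55, 21, 29, 6, 69]
69 > parent 23 at index 4, swap → [73, 42, 67, 30, 69, 50, 55, 21, 29, 6, 23]
69 > parent 42 at index 1, swap → [73, 69, 67, 30, 42, 50, 55, 21, 29, 6, 23]

[73, 69, 67, 30, 42, 50, 55, 21, 29, 6, 23]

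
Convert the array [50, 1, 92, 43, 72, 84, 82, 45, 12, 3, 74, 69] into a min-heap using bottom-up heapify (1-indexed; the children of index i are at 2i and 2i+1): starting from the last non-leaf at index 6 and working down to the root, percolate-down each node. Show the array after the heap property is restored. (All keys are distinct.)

[1, 3, 69, 12, 50, 84, 82, 45, 43, 72, 74, 92]

sift down from index 6:
  84 vs only child 69 at index 12, swap → [50, 1, 92, 43, 72, 69, 82, 45, 12, 3, 74, 84]
sift down from index 5:
  72 vs smaller child 3 at index 10, swap → [50, 1, 92, 43, 3, 69, 82, 45, 12, 72, 74, 84]
sift down from index 4:
  43 vs smaller child 12 at index 9, swap → [50, 1, 92, 12, 3, 69, 82, 45, 43, 72, 74, 84]
sift down from index 3:
  92 vs smaller child 69 at index 6, swap → [50, 1, 69, 12, 3, 92, 82, 45, 43, 72, 74, 84]
  92 vs only child 84 at index 12, swap → [50, 1, 69, 12, 3, 84, 82, 45, 43, 72, 74, 92]
sift down from index 2: already satisfies heap property
sift down from index 1:
  50 vs smaller child 1 at index 2, swap → [1, 50, 69, 12, 3, 84, 82, 45, 43, 72, 74, 92]
  50 vs smaller child 3 at index 5, swap → [1, 3, 69, 12, 50, 84, 82, 45, 43, 72, 74, 92]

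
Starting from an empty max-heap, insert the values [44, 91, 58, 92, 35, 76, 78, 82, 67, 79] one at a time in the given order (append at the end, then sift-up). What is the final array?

[92, 91, 78, 82, 79, 58, 76, 44, 67, 35]

Insert 44:
  append 44 at index 0 → [44] (no swap needed)
Insert 91:
  append 91 at index 1 → [44, 91]
  91 > parent 44 at index 0, swap → [91, 44]
Insert 58:
  append 58 at index 2 → [91, 44, 58] (no swap needed)
Insert 92:
  append 92 at index 3 → [91, 44, 58, 92]
  92 > parent 44 at index 1, swap → [91, 92, 58, 44]
  92 > parent 91 at index 0, swap → [92, 91, 58, 44]
Insert 35:
  append 35 at index 4 → [92, 91, 58, 44, 35] (no swap needed)
Insert 76:
  append 76 at index 5 → [92, 91, 58, 44, 35, 76]
  76 > parent 58 at index 2, swap → [92, 91, 76, 44, 35, 58]
Insert 78:
  append 78 at index 6 → [92, 91, 76, 44, 35, 58, 78]
  78 > parent 76 at index 2, swap → [92, 91, 78, 44, 35, 58, 76]
Insert 82:
  append 82 at index 7 → [92, 91, 78, 44, 35, 58, 76, 82]
  82 > parent 44 at index 3, swap → [92, 91, 78, 82, 35, 58, 76, 44]
Insert 67:
  append 67 at index 8 → [92, 91, 78, 82, 35, 58, 76, 44, 67] (no swap needed)
Insert 79:
  append 79 at index 9 → [92, 91, 78, 82, 35, 58, 76, 44, 67, 79]
  79 > parent 35 at index 4, swap → [92, 91, 78, 82, 79, 58, 76, 44, 67, 35]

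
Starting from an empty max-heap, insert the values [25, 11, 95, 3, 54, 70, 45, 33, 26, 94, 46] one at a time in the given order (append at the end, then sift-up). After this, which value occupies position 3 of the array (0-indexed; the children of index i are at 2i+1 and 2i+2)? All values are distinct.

Insert 25:
  append 25 at index 0 → [25] (no swap needed)
Insert 11:
  append 11 at index 1 → [25, 11] (no swap needed)
Insert 95:
  append 95 at index 2 → [25, 11, 95]
  95 > parent 25 at index 0, swap → [95, 11, 25]
Insert 3:
  append 3 at index 3 → [95, 11, 25, 3] (no swap needed)
Insert 54:
  append 54 at index 4 → [95, 11, 25, 3, 54]
  54 > parent 11 at index 1, swap → [95, 54, 25, 3, 11]
Insert 70:
  append 70 at index 5 → [95, 54, 25, 3, 11, 70]
  70 > parent 25 at index 2, swap → [95, 54, 70, 3, 11, 25]
Insert 45:
  append 45 at index 6 → [95, 54, 70, 3, 11, 25, 45] (no swap needed)
Insert 33:
  append 33 at index 7 → [95, 54, 70, 3, 11, 25, 45, 33]
  33 > parent 3 at index 3, swap → [95, 54, 70, 33, 11, 25, 45, 3]
Insert 26:
  append 26 at index 8 → [95, 54, 70, 33, 11, 25, 45, 3, 26] (no swap needed)
Insert 94:
  append 94 at index 9 → [95, 54, 70, 33, 11, 25, 45, 3, 26, 94]
  94 > parent 11 at index 4, swap → [95, 54, 70, 33, 94, 25, 45, 3, 26, 11]
  94 > parent 54 at index 1, swap → [95, 94, 70, 33, 54, 25, 45, 3, 26, 11]
Insert 46:
  append 46 at index 10 → [95, 94, 70, 33, 54, 25, 45, 3, 26, 11, 46] (no swap needed)
resulting array: [95, 94, 70, 33, 54, 25, 45, 3, 26, 11, 46]

33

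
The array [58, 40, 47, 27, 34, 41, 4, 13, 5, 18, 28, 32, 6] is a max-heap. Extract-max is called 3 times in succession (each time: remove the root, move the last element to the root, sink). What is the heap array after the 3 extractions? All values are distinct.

[40, 34, 32, 27, 28, 6, 4, 13, 5, 18]

extract-max #1 returns 58:
  remove root 58; move last element 6 to root → [6, 40, 47, 27, 34, 41, 4, 13, 5, 18, 28, 32]
  6 vs larger child 47 at index 2, swap → [47, 40, 6, 27, 34, 41, 4, 13, 5, 18, 28, 32]
  6 vs larger child 41 at index 5, swap → [47, 40, 41, 27, 34, 6, 4, 13, 5, 18, 28, 32]
  6 vs only child 32 at index 11, swap → [47, 40, 41, 27, 34, 32, 4, 13, 5, 18, 28, 6]
extract-max #2 returns 47:
  remove root 47; move last element 6 to root → [6, 40, 41, 27, 34, 32, 4, 13, 5, 18, 28]
  6 vs larger child 41 at index 2, swap → [41, 40, 6, 27, 34, 32, 4, 13, 5, 18, 28]
  6 vs larger child 32 at index 5, swap → [41, 40, 32, 27, 34, 6, 4, 13, 5, 18, 28]
extract-max #3 returns 41:
  remove root 41; move last element 28 to root → [28, 40, 32, 27, 34, 6, 4, 13, 5, 18]
  28 vs larger child 40 at index 1, swap → [40, 28, 32, 27, 34, 6, 4, 13, 5, 18]
  28 vs larger child 34 at index 4, swap → [40, 34, 32, 27, 28, 6, 4, 13, 5, 18]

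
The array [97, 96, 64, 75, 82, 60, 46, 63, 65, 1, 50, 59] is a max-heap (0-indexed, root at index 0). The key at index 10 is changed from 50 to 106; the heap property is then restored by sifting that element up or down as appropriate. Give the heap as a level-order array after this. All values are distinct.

set index 10 from 50 to 106 → [97, 96, 64, 75, 82, 60, 46, 63, 65, 1, 106, 59]
106 > parent 82 at index 4, swap → [97, 96, 64, 75, 106, 60, 46, 63, 65, 1, 82, 59]
106 > parent 96 at index 1, swap → [97, 106, 64, 75, 96, 60, 46, 63, 65, 1, 82, 59]
106 > parent 97 at index 0, swap → [106, 97, 64, 75, 96, 60, 46, 63, 65, 1, 82, 59]

[106, 97, 64, 75, 96, 60, 46, 63, 65, 1, 82, 59]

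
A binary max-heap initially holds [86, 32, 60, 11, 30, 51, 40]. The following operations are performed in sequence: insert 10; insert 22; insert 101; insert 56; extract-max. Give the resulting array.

[86, 56, 60, 22, 32, 51, 40, 10, 11, 30]

insert 10:
  append 10 at index 7 → [86, 32, 60, 11, 30, 51, 40, 10] (no swap needed)
insert 22:
  append 22 at index 8 → [86, 32, 60, 11, 30, 51, 40, 10, 22]
  22 > parent 11 at index 3, swap → [86, 32, 60, 22, 30, 51, 40, 10, 11]
insert 101:
  append 101 at index 9 → [86, 32, 60, 22, 30, 51, 40, 10, 11, 101]
  101 > parent 30 at index 4, swap → [86, 32, 60, 22, 101, 51, 40, 10, 11, 30]
  101 > parent 32 at index 1, swap → [86, 101, 60, 22, 32, 51, 40, 10, 11, 30]
  101 > parent 86 at index 0, swap → [101, 86, 60, 22, 32, 51, 40, 10, 11, 30]
insert 56:
  append 56 at index 10 → [101, 86, 60, 22, 32, 51, 40, 10, 11, 30, 56]
  56 > parent 32 at index 4, swap → [101, 86, 60, 22, 56, 51, 40, 10, 11, 30, 32]
extract-max → returns 101:
  remove root 101; move last element 32 to root → [32, 86, 60, 22, 56, 51, 40, 10, 11, 30]
  32 vs larger child 86 at index 1, swap → [86, 32, 60, 22, 56, 51, 40, 10, 11, 30]
  32 vs larger child 56 at index 4, swap → [86, 56, 60, 22, 32, 51, 40, 10, 11, 30]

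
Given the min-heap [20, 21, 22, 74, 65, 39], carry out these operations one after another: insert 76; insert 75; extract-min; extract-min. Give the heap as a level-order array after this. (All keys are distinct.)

[22, 65, 39, 74, 75, 76]

insert 76:
  append 76 at index 6 → [20, 21, 22, 74, 65, 39, 76] (no swap needed)
insert 75:
  append 75 at index 7 → [20, 21, 22, 74, 65, 39, 76, 75] (no swap needed)
extract-min → returns 20:
  remove root 20; move last element 75 to root → [75, 21, 22, 74, 65, 39, 76]
  75 vs smaller child 21 at index 1, swap → [21, 75, 22, 74, 65, 39, 76]
  75 vs smaller child 65 at index 4, swap → [21, 65, 22, 74, 75, 39, 76]
extract-min → returns 21:
  remove root 21; move last element 76 to root → [76, 65, 22, 74, 75, 39]
  76 vs smaller child 22 at index 2, swap → [22, 65, 76, 74, 75, 39]
  76 vs only child 39 at index 5, swap → [22, 65, 39, 74, 75, 76]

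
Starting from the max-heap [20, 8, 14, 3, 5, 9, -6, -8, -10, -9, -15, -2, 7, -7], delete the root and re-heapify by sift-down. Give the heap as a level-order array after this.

remove root 20; move last element -7 to root → [-7, 8, 14, 3, 5, 9, -6, -8, -10, -9, -15, -2, 7]
-7 vs larger child 14 at index 2, swap → [14, 8, -7, 3, 5, 9, -6, -8, -10, -9, -15, -2, 7]
-7 vs larger child 9 at index 5, swap → [14, 8, 9, 3, 5, -7, -6, -8, -10, -9, -15, -2, 7]
-7 vs larger child 7 at index 12, swap → [14, 8, 9, 3, 5, 7, -6, -8, -10, -9, -15, -2, -7]

[14, 8, 9, 3, 5, 7, -6, -8, -10, -9, -15, -2, -7]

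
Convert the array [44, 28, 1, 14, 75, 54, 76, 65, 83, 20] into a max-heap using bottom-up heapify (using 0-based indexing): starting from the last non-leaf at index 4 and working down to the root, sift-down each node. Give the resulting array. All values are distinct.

sift down from index 4: already satisfies heap property
sift down from index 3:
  14 vs larger child 83 at index 8, swap → [44, 28, 1, 83, 75, 54, 76, 65, 14, 20]
sift down from index 2:
  1 vs larger child 76 at index 6, swap → [44, 28, 76, 83, 75, 54, 1, 65, 14, 20]
sift down from index 1:
  28 vs larger child 83 at index 3, swap → [44, 83, 76, 28, 75, 54, 1, 65, 14, 20]
  28 vs larger child 65 at index 7, swap → [44, 83, 76, 65, 75, 54, 1, 28, 14, 20]
sift down from index 0:
  44 vs larger child 83 at index 1, swap → [83, 44, 76, 65, 75, 54, 1, 28, 14, 20]
  44 vs larger child 75 at index 4, swap → [83, 75, 76, 65, 44, 54, 1, 28, 14, 20]

[83, 75, 76, 65, 44, 54, 1, 28, 14, 20]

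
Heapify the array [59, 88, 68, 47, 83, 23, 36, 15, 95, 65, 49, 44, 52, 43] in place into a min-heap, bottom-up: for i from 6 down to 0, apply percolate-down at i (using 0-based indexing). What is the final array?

[15, 47, 23, 59, 49, 44, 36, 88, 95, 65, 83, 68, 52, 43]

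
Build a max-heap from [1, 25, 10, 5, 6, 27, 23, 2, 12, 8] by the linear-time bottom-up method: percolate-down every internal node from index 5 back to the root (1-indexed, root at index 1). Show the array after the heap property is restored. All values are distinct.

sift down from index 5:
  6 vs only child 8 at index 10, swap → [1, 25, 10, 5, 8, 27, 23, 2, 12, 6]
sift down from index 4:
  5 vs larger child 12 at index 9, swap → [1, 25, 10, 12, 8, 27, 23, 2, 5, 6]
sift down from index 3:
  10 vs larger child 27 at index 6, swap → [1, 25, 27, 12, 8, 10, 23, 2, 5, 6]
sift down from index 2: already satisfies heap property
sift down from index 1:
  1 vs larger child 27 at index 3, swap → [27, 25, 1, 12, 8, 10, 23, 2, 5, 6]
  1 vs larger child 23 at index 7, swap → [27, 25, 23, 12, 8, 10, 1, 2, 5, 6]

[27, 25, 23, 12, 8, 10, 1, 2, 5, 6]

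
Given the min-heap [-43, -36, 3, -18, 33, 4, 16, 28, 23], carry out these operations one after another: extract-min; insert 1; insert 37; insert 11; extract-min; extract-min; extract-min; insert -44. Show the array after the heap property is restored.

extract-min → returns -43:
  remove root -43; move last element 23 to root → [23, -36, 3, -18, 33, 4, 16, 28]
  23 vs smaller child -36 at index 1, swap → [-36, 23, 3, -18, 33, 4, 16, 28]
  23 vs smaller child -18 at index 3, swap → [-36, -18, 3, 23, 33, 4, 16, 28]
insert 1:
  append 1 at index 8 → [-36, -18, 3, 23, 33, 4, 16, 28, 1]
  1 < parent 23 at index 3, swap → [-36, -18, 3, 1, 33, 4, 16, 28, 23]
insert 37:
  append 37 at index 9 → [-36, -18, 3, 1, 33, 4, 16, 28, 23, 37] (no swap needed)
insert 11:
  append 11 at index 10 → [-36, -18, 3, 1, 33, 4, 16, 28, 23, 37, 11]
  11 < parent 33 at index 4, swap → [-36, -18, 3, 1, 11, 4, 16, 28, 23, 37, 33]
extract-min → returns -36:
  remove root -36; move last element 33 to root → [33, -18, 3, 1, 11, 4, 16, 28, 23, 37]
  33 vs smaller child -18 at index 1, swap → [-18, 33, 3, 1, 11, 4, 16, 28, 23, 37]
  33 vs smaller child 1 at index 3, swap → [-18, 1, 3, 33, 11, 4, 16, 28, 23, 37]
  33 vs smaller child 23 at index 8, swap → [-18, 1, 3, 23, 11, 4, 16, 28, 33, 37]
extract-min → returns -18:
  remove root -18; move last element 37 to root → [37, 1, 3, 23, 11, 4, 16, 28, 33]
  37 vs smaller child 1 at index 1, swap → [1, 37, 3, 23, 11, 4, 16, 28, 33]
  37 vs smaller child 11 at index 4, swap → [1, 11, 3, 23, 37, 4, 16, 28, 33]
extract-min → returns 1:
  remove root 1; move last element 33 to root → [33, 11, 3, 23, 37, 4, 16, 28]
  33 vs smaller child 3 at index 2, swap → [3, 11, 33, 23, 37, 4, 16, 28]
  33 vs smaller child 4 at index 5, swap → [3, 11, 4, 23, 37, 33, 16, 28]
insert -44:
  append -44 at index 8 → [3, 11, 4, 23, 37, 33, 16, 28, -44]
  -44 < parent 23 at index 3, swap → [3, 11, 4, -44, 37, 33, 16, 28, 23]
  -44 < parent 11 at index 1, swap → [3, -44, 4, 11, 37, 33, 16, 28, 23]
  -44 < parent 3 at index 0, swap → [-44, 3, 4, 11, 37, 33, 16, 28, 23]

[-44, 3, 4, 11, 37, 33, 16, 28, 23]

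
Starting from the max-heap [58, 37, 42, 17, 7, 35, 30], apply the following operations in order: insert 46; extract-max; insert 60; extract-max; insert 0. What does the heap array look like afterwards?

insert 46:
  append 46 at index 7 → [58, 37, 42, 17, 7, 35, 30, 46]
  46 > parent 17 at index 3, swap → [58, 37, 42, 46, 7, 35, 30, 17]
  46 > parent 37 at index 1, swap → [58, 46, 42, 37, 7, 35, 30, 17]
extract-max → returns 58:
  remove root 58; move last element 17 to root → [17, 46, 42, 37, 7, 35, 30]
  17 vs larger child 46 at index 1, swap → [46, 17, 42, 37, 7, 35, 30]
  17 vs larger child 37 at index 3, swap → [46, 37, 42, 17, 7, 35, 30]
insert 60:
  append 60 at index 7 → [46, 37, 42, 17, 7, 35, 30, 60]
  60 > parent 17 at index 3, swap → [46, 37, 42, 60, 7, 35, 30, 17]
  60 > parent 37 at index 1, swap → [46, 60, 42, 37, 7, 35, 30, 17]
  60 > parent 46 at index 0, swap → [60, 46, 42, 37, 7, 35, 30, 17]
extract-max → returns 60:
  remove root 60; move last element 17 to root → [17, 46, 42, 37, 7, 35, 30]
  17 vs larger child 46 at index 1, swap → [46, 17, 42, 37, 7, 35, 30]
  17 vs larger child 37 at index 3, swap → [46, 37, 42, 17, 7, 35, 30]
insert 0:
  append 0 at index 7 → [46, 37, 42, 17, 7, 35, 30, 0] (no swap needed)

[46, 37, 42, 17, 7, 35, 30, 0]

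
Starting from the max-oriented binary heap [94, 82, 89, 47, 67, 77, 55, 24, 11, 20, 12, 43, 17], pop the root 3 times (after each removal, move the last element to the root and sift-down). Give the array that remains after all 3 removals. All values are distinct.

[77, 67, 55, 47, 20, 43, 12, 24, 11, 17]

extract-max #1 returns 94:
  remove root 94; move last element 17 to root → [17, 82, 89, 47, 67, 77, 55, 24, 11, 20, 12, 43]
  17 vs larger child 89 at index 2, swap → [89, 82, 17, 47, 67, 77, 55, 24, 11, 20, 12, 43]
  17 vs larger child 77 at index 5, swap → [89, 82, 77, 47, 67, 17, 55, 24, 11, 20, 12, 43]
  17 vs only child 43 at index 11, swap → [89, 82, 77, 47, 67, 43, 55, 24, 11, 20, 12, 17]
extract-max #2 returns 89:
  remove root 89; move last element 17 to root → [17, 82, 77, 47, 67, 43, 55, 24, 11, 20, 12]
  17 vs larger child 82 at index 1, swap → [82, 17, 77, 47, 67, 43, 55, 24, 11, 20, 12]
  17 vs larger child 67 at index 4, swap → [82, 67, 77, 47, 17, 43, 55, 24, 11, 20, 12]
  17 vs larger child 20 at index 9, swap → [82, 67, 77, 47, 20, 43, 55, 24, 11, 17, 12]
extract-max #3 returns 82:
  remove root 82; move last element 12 to root → [12, 67, 77, 47, 20, 43, 55, 24, 11, 17]
  12 vs larger child 77 at index 2, swap → [77, 67, 12, 47, 20, 43, 55, 24, 11, 17]
  12 vs larger child 55 at index 6, swap → [77, 67, 55, 47, 20, 43, 12, 24, 11, 17]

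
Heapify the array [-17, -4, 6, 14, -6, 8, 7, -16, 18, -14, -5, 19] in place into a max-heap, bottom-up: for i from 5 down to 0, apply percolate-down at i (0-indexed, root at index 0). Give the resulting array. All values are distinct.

[19, 18, 8, 14, -5, 6, 7, -16, -4, -14, -6, -17]

sift down from index 5:
  8 vs only child 19 at index 11, swap → [-17, -4, 6, 14, -6, 19, 7, -16, 18, -14, -5, 8]
sift down from index 4:
  -6 vs larger child -5 at index 10, swap → [-17, -4, 6, 14, -5, 19, 7, -16, 18, -14, -6, 8]
sift down from index 3:
  14 vs larger child 18 at index 8, swap → [-17, -4, 6, 18, -5, 19, 7, -16, 14, -14, -6, 8]
sift down from index 2:
  6 vs larger child 19 at index 5, swap → [-17, -4, 19, 18, -5, 6, 7, -16, 14, -14, -6, 8]
  6 vs only child 8 at index 11, swap → [-17, -4, 19, 18, -5, 8, 7, -16, 14, -14, -6, 6]
sift down from index 1:
  -4 vs larger child 18 at index 3, swap → [-17, 18, 19, -4, -5, 8, 7, -16, 14, -14, -6, 6]
  -4 vs larger child 14 at index 8, swap → [-17, 18, 19, 14, -5, 8, 7, -16, -4, -14, -6, 6]
sift down from index 0:
  -17 vs larger child 19 at index 2, swap → [19, 18, -17, 14, -5, 8, 7, -16, -4, -14, -6, 6]
  -17 vs larger child 8 at index 5, swap → [19, 18, 8, 14, -5, -17, 7, -16, -4, -14, -6, 6]
  -17 vs only child 6 at index 11, swap → [19, 18, 8, 14, -5, 6, 7, -16, -4, -14, -6, -17]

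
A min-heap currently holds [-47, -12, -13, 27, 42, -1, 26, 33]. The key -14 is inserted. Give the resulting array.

[-47, -14, -13, -12, 42, -1, 26, 33, 27]

append -14 at index 8 → [-47, -12, -13, 27, 42, -1, 26, 33, -14]
-14 < parent 27 at index 3, swap → [-47, -12, -13, -14, 42, -1, 26, 33, 27]
-14 < parent -12 at index 1, swap → [-47, -14, -13, -12, 42, -1, 26, 33, 27]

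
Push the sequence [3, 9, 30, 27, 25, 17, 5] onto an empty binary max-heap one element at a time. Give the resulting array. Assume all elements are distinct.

[30, 27, 17, 3, 25, 9, 5]

Insert 3:
  append 3 at index 0 → [3] (no swap needed)
Insert 9:
  append 9 at index 1 → [3, 9]
  9 > parent 3 at index 0, swap → [9, 3]
Insert 30:
  append 30 at index 2 → [9, 3, 30]
  30 > parent 9 at index 0, swap → [30, 3, 9]
Insert 27:
  append 27 at index 3 → [30, 3, 9, 27]
  27 > parent 3 at index 1, swap → [30, 27, 9, 3]
Insert 25:
  append 25 at index 4 → [30, 27, 9, 3, 25] (no swap needed)
Insert 17:
  append 17 at index 5 → [30, 27, 9, 3, 25, 17]
  17 > parent 9 at index 2, swap → [30, 27, 17, 3, 25, 9]
Insert 5:
  append 5 at index 6 → [30, 27, 17, 3, 25, 9, 5] (no swap needed)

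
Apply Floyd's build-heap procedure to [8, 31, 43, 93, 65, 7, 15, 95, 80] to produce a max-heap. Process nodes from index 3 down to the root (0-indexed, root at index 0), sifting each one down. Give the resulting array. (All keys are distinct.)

sift down from index 3:
  93 vs larger child 95 at index 7, swap → [8, 31, 43, 95, 65, 7, 15, 93, 80]
sift down from index 2: already satisfies heap property
sift down from index 1:
  31 vs larger child 95 at index 3, swap → [8, 95, 43, 31, 65, 7, 15, 93, 80]
  31 vs larger child 93 at index 7, swap → [8, 95, 43, 93, 65, 7, 15, 31, 80]
sift down from index 0:
  8 vs larger child 95 at index 1, swap → [95, 8, 43, 93, 65, 7, 15, 31, 80]
  8 vs larger child 93 at index 3, swap → [95, 93, 43, 8, 65, 7, 15, 31, 80]
  8 vs larger child 80 at index 8, swap → [95, 93, 43, 80, 65, 7, 15, 31, 8]

[95, 93, 43, 80, 65, 7, 15, 31, 8]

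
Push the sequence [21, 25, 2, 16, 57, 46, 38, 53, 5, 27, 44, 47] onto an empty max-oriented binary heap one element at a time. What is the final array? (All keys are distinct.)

[57, 53, 47, 25, 44, 46, 38, 16, 5, 21, 27, 2]

Insert 21:
  append 21 at index 0 → [21] (no swap needed)
Insert 25:
  append 25 at index 1 → [21, 25]
  25 > parent 21 at index 0, swap → [25, 21]
Insert 2:
  append 2 at index 2 → [25, 21, 2] (no swap needed)
Insert 16:
  append 16 at index 3 → [25, 21, 2, 16] (no swap needed)
Insert 57:
  append 57 at index 4 → [25, 21, 2, 16, 57]
  57 > parent 21 at index 1, swap → [25, 57, 2, 16, 21]
  57 > parent 25 at index 0, swap → [57, 25, 2, 16, 21]
Insert 46:
  append 46 at index 5 → [57, 25, 2, 16, 21, 46]
  46 > parent 2 at index 2, swap → [57, 25, 46, 16, 21, 2]
Insert 38:
  append 38 at index 6 → [57, 25, 46, 16, 21, 2, 38] (no swap needed)
Insert 53:
  append 53 at index 7 → [57, 25, 46, 16, 21, 2, 38, 53]
  53 > parent 16 at index 3, swap → [57, 25, 46, 53, 21, 2, 38, 16]
  53 > parent 25 at index 1, swap → [57, 53, 46, 25, 21, 2, 38, 16]
Insert 5:
  append 5 at index 8 → [57, 53, 46, 25, 21, 2, 38, 16, 5] (no swap needed)
Insert 27:
  append 27 at index 9 → [57, 53, 46, 25, 21, 2, 38, 16, 5, 27]
  27 > parent 21 at index 4, swap → [57, 53, 46, 25, 27, 2, 38, 16, 5, 21]
Insert 44:
  append 44 at index 10 → [57, 53, 46, 25, 27, 2, 38, 16, 5, 21, 44]
  44 > parent 27 at index 4, swap → [57, 53, 46, 25, 44, 2, 38, 16, 5, 21, 27]
Insert 47:
  append 47 at index 11 → [57, 53, 46, 25, 44, 2, 38, 16, 5, 21, 27, 47]
  47 > parent 2 at index 5, swap → [57, 53, 46, 25, 44, 47, 38, 16, 5, 21, 27, 2]
  47 > parent 46 at index 2, swap → [57, 53, 47, 25, 44, 46, 38, 16, 5, 21, 27, 2]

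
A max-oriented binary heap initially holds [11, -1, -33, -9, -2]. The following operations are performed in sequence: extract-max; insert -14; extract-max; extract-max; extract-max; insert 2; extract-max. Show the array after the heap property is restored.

[-14, -33]

extract-max → returns 11:
  remove root 11; move last element -2 to root → [-2, -1, -33, -9]
  -2 vs larger child -1 at index 1, swap → [-1, -2, -33, -9]
insert -14:
  append -14 at index 4 → [-1, -2, -33, -9, -14] (no swap needed)
extract-max → returns -1:
  remove root -1; move last element -14 to root → [-14, -2, -33, -9]
  -14 vs larger child -2 at index 1, swap → [-2, -14, -33, -9]
  -14 vs only child -9 at index 3, swap → [-2, -9, -33, -14]
extract-max → returns -2:
  remove root -2; move last element -14 to root → [-14, -9, -33]
  -14 vs larger child -9 at index 1, swap → [-9, -14, -33]
extract-max → returns -9:
  remove root -9; move last element -33 to root → [-33, -14]
  -33 vs only child -14 at index 1, swap → [-14, -33]
insert 2:
  append 2 at index 2 → [-14, -33, 2]
  2 > parent -14 at index 0, swap → [2, -33, -14]
extract-max → returns 2:
  remove root 2; move last element -14 to root → [-14, -33] (no swap needed)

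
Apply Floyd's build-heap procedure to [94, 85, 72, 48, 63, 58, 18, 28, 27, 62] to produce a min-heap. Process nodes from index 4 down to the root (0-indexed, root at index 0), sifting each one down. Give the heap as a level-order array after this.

[18, 27, 58, 28, 62, 94, 72, 85, 48, 63]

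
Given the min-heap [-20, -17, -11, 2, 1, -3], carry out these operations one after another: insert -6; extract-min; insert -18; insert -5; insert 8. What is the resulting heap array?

insert -6:
  append -6 at index 6 → [-20, -17, -11, 2, 1, -3, -6] (no swap needed)
extract-min → returns -20:
  remove root -20; move last element -6 to root → [-6, -17, -11, 2, 1, -3]
  -6 vs smaller child -17 at index 1, swap → [-17, -6, -11, 2, 1, -3]
insert -18:
  append -18 at index 6 → [-17, -6, -11, 2, 1, -3, -18]
  -18 < parent -11 at index 2, swap → [-17, -6, -18, 2, 1, -3, -11]
  -18 < parent -17 at index 0, swap → [-18, -6, -17, 2, 1, -3, -11]
insert -5:
  append -5 at index 7 → [-18, -6, -17, 2, 1, -3, -11, -5]
  -5 < parent 2 at index 3, swap → [-18, -6, -17, -5, 1, -3, -11, 2]
insert 8:
  append 8 at index 8 → [-18, -6, -17, -5, 1, -3, -11, 2, 8] (no swap needed)

[-18, -6, -17, -5, 1, -3, -11, 2, 8]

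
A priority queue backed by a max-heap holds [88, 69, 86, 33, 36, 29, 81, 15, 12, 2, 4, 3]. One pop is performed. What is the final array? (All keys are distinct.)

remove root 88; move last element 3 to root → [3, 69, 86, 33, 36, 29, 81, 15, 12, 2, 4]
3 vs larger child 86 at index 2, swap → [86, 69, 3, 33, 36, 29, 81, 15, 12, 2, 4]
3 vs larger child 81 at index 6, swap → [86, 69, 81, 33, 36, 29, 3, 15, 12, 2, 4]

[86, 69, 81, 33, 36, 29, 3, 15, 12, 2, 4]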